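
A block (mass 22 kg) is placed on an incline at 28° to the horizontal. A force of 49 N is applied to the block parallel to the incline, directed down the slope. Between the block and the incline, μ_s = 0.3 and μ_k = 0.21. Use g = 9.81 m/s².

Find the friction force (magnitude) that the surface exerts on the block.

f ≈ 40 N (up the incline)

The normal reaction is N = m g cos θ = 190.6 N.
Parallel to the incline, ΣF = 0 gives f = m g sin θ + P = 101.3 + 49 = 150.3 N (up-slope positive).
Maximum static friction available: μ_s N = 0.3 × 190.6 = 57.17 N.
|150.3| exceeds 57.17 N, so the block slips down-slope; friction is kinetic, f = μ_k N = 0.21×190.6 = 40 N.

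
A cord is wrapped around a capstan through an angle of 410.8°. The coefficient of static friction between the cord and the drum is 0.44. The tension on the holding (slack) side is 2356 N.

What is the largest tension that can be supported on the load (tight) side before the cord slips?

T_max ≈ 55200 N

At impending slip the capstan equation gives T₂/T₁ = e^{μβ} with β in radians.
β = 410.8° × π/180 = 7.17 rad.
e^{μβ} = e^{0.44×7.17} = 23.45.
T₂ = T₁ · e^{μβ} = 2356 × 23.45 = 55200 N.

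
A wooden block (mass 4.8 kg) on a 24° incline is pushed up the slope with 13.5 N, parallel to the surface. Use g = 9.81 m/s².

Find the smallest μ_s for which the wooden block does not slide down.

N = m g cos θ = 43.02 N.
Friction must make up the shortfall along the incline: f = m g sin θ − P = 19.15 − 13.5 = 5.652 N.
At the threshold f = μ_s N, so μ_s,min = 5.652/43.02 = 0.131.

μ_s,min ≈ 0.131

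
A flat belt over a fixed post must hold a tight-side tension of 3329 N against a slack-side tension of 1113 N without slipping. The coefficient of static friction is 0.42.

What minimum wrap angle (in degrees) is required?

β_min ≈ 149°

T₂/T₁ = e^{μβ} → β = ln(T₂/T₁)/μ.
β = ln(3329/1113)/0.42 = 1.096/0.42 = 2.609 rad.
In degrees: β = 2.609 × 180/π = 149°.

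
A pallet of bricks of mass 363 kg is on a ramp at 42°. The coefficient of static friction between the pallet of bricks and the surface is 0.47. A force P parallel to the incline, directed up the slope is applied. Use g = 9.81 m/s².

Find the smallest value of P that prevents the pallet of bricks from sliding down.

The pallet of bricks tends to slide down (tan θ > μ_s), so at the point of impending slip friction acts up-slope at its limit: f = μ_s N.
P is parallel to the surface, so N = m g cos θ = 2650 N.
Along the incline: P + μ_s N = m g sin θ, so P = 2380 − 0.47×2650 = 1140 N.

P_min ≈ 1140 N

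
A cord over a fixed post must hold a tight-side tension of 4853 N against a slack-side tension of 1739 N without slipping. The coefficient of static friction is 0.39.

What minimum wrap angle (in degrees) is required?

β_min ≈ 151°

T₂/T₁ = e^{μβ} → β = ln(T₂/T₁)/μ.
β = ln(4853/1739)/0.39 = 1.026/0.39 = 2.632 rad.
In degrees: β = 2.632 × 180/π = 151°.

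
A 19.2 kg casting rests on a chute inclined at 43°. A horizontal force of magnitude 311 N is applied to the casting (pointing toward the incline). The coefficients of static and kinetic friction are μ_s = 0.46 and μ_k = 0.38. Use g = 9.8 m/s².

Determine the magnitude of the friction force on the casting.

Resolve perpendicular to the incline: N = m g cos θ + P sin θ = 19.2×9.8×cos 43° + 311×sin 43° = 349.7 N.
Along the incline, the net driving force (taking up-slope positive) is P cos θ − m g sin θ = 227.5 − 128.3 = 99.13 N, so equilibrium requires friction f = -99.13 N (down-slope).
Maximum static friction: μ_s N = 0.46 × 349.7 = 160.9 N.
Since 99.13 N is within the 160.9 N limit, the casting stays put and friction is exactly 99.1 N.

f ≈ 99.1 N (down the incline)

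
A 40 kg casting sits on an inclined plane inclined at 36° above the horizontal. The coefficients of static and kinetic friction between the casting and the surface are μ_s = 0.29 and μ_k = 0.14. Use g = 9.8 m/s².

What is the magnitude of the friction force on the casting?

f ≈ 44.4 N (up the incline)

Normal force: N = m g cos θ = 40 × 9.8 × cos 36° = 317.1 N.
For equilibrium along the incline, friction must balance the weight component: f = m g sin θ = 230.4 N up the slope.
Maximum static friction available: μ_s N = 0.29 × 317.1 = 91.97 N.
|230.4| exceeds 91.97 N, so the casting slips down-slope; friction is kinetic, f = μ_k N = 0.14×317.1 = 44.4 N.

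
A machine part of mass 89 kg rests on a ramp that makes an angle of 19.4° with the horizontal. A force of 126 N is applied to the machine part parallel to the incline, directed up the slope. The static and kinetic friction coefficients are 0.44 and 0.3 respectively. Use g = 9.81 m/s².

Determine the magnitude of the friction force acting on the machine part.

f ≈ 164 N (up the incline)

Perpendicular to the surface, N = m g cos θ = 89·9.81·cos 19.4° = 823.5 N.
For equilibrium along the incline the friction force must supply f = m g sin θ − P = 290 − 126 = 164 N (positive meaning up-slope).
Maximum static friction available: μ_s N = 0.44 × 823.5 = 362.3 N.
Since |164| ≤ 362.3 N, no slip — friction simply equals what equilibrium demands.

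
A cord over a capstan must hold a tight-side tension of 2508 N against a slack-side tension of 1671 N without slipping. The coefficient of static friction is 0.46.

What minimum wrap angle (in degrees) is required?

β_min ≈ 50.6°

T₂/T₁ = e^{μβ} → β = ln(T₂/T₁)/μ.
β = ln(2508/1671)/0.46 = 0.4061/0.46 = 0.8827 rad.
In degrees: β = 0.8827 × 180/π = 50.6°.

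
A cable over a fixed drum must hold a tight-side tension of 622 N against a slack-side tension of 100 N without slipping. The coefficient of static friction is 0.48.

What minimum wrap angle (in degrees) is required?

β_min ≈ 218°

T₂/T₁ = e^{μβ} → β = ln(T₂/T₁)/μ.
β = ln(622/100)/0.48 = 1.828/0.48 = 3.808 rad.
In degrees: β = 3.808 × 180/π = 218°.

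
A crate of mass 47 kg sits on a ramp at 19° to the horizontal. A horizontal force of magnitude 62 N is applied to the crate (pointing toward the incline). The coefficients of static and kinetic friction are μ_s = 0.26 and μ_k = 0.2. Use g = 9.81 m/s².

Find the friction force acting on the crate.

The horizontal push has a component P sin θ into the surface, so N = m g cos θ + P sin θ = 436 + 20.19 = 456.1 N.
Parallel to the incline: P cos θ − m g sin θ = 58.62 − 150.1 = -91.49 N; the friction needed to balance this is 91.49 N acting up the slope.
Maximum static friction: μ_s N = 0.26 × 456.1 = 118.6 N.
|f_req| = 91.49 ≤ 118.6 N → the crate is in equilibrium; friction equals the required value.

f ≈ 91.5 N (up the incline)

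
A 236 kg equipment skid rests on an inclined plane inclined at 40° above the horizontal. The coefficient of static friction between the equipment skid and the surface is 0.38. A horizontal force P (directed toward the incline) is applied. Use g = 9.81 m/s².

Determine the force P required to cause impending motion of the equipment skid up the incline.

At impending motion up the slope, friction acts down-slope at its limit: f = μ_s N.
Perpendicular to the incline: N = m g cos θ + P sin θ.
Along the incline: P cos θ = m g sin θ + μ_s N = m g sin θ + μ_s (m g cos θ + P sin θ).
Solving, P (cos θ − μ_s sin θ) = m g (sin θ + μ_s cos θ), so P = 236×9.81×(sin 40° + 0.38 cos 40°)/(cos 40° − 0.38 sin 40°) = 2320×0.9339/0.5218 = 4140 N.

P ≈ 4140 N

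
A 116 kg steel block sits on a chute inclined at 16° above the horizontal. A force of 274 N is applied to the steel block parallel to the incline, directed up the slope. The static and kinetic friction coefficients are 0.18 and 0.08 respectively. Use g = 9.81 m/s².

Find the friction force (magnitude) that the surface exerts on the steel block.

The normal reaction is N = m g cos θ = 1094 N.
The friction needed for equilibrium is m g sin θ − P = 313.7 − 274 = 39.66 N, measured positive up-slope.
Maximum static friction available: μ_s N = 0.18 × 1094 = 196.9 N.
Since |39.66| ≤ 196.9 N, no slip — friction simply equals what equilibrium demands.

f ≈ 39.7 N (up the incline)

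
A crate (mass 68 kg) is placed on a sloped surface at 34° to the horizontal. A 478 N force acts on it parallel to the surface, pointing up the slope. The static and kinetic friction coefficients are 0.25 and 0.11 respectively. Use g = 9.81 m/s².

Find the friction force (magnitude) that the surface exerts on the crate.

f ≈ 105 N (down the incline)

Perpendicular to the surface, N = m g cos θ = 68·9.81·cos 34° = 553 N.
Parallel to the incline, ΣF = 0 gives f = m g sin θ − P = 373 − 478 = -105 N (up-slope positive).
Static friction can supply at most μ_s N = 138.3 N.
Since |-105| ≤ 138.3 N, the crate remains in static equilibrium and friction takes exactly the required value.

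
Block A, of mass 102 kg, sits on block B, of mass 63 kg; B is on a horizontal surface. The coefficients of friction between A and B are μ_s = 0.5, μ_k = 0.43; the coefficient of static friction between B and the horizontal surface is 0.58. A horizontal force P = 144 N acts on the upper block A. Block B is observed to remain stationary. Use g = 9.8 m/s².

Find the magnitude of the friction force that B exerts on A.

f ≈ 144 N

Normal force at the A–B interface: N₁ = m_A g = 999.6 N.
So the A–B interface can sustain at most μ_s N₁ = 499.8 N of static friction.
Since P = 144 N ≤ 499.8 N, A does not slip on B; friction on A equals P = 144 N.
B experiences an equal 144 N forward from A (third law). B is in equilibrium, so the floor supplies f₂ = 144 N of static friction (limit μ_s(m_A+m_B)g = 937.9 N, not exceeded).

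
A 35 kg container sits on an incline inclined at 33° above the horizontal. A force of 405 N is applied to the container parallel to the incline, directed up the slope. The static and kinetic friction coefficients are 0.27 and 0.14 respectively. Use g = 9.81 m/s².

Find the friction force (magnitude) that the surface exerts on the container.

Normal force: N = m g cos θ = 35 × 9.81 × cos 33° = 288 N.
The friction needed for equilibrium is m g sin θ − P = 187 − 405 = -218 N, measured positive up-slope.
Maximum static friction available: μ_s N = 0.27 × 288 = 77.75 N.
|-218| exceeds 77.75 N, so the container slips up-slope; friction is kinetic, f = μ_k N = 0.14×288 = 40.3 N.

f ≈ 40.3 N (down the incline)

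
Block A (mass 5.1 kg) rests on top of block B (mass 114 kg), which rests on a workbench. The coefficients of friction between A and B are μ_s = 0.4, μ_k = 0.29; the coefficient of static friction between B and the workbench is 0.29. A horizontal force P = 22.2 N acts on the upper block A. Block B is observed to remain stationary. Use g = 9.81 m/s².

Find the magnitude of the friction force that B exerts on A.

Between the blocks, N₁ = m_A g = 50.03 N.
Maximum static friction on A from B: μ_s N₁ = 0.4×50.03 = 20.01 N.
P = 22.2 N exceeds that limit, so A slips over B and the interface friction becomes kinetic: f₁ = μ_k N₁ = 0.29×50.03 = 14.5 N.
By Newton's third law B feels 14.5 N forward from A. With B stationary, the floor's static friction on B balances it: f₂ = 14.5 N (well within μ_s(m_A+m_B)g = 338.8 N).

f ≈ 14.5 N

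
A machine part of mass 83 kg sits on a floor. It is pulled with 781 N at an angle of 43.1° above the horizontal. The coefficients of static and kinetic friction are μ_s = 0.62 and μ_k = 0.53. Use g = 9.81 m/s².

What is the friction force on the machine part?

f ≈ 149 N

N = m g − P sin α = 814.2 − 781×sin 43.1° = 280.6 N.
The horizontal driving force is P cos α = 570.3 N, so equilibrium needs friction f = 570.3 N.
The static-friction limit is μ_s N = 174 N.
570.3 > 174 N → the machine part slides; f = μ_k N = 0.53×280.6 = 149 N.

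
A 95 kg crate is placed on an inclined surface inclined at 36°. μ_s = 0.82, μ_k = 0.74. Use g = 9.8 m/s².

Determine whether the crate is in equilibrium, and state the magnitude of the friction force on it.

f ≈ 547 N

N = m g cos θ = 753 N.
Down-slope weight component: m g sin θ = 547 N.
μ_s N = 618 N.
547 ≤ 618 N, so it stays put; friction = 547 N.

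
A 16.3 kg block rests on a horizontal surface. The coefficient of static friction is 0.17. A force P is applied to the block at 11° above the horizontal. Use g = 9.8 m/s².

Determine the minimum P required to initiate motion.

P ≈ 26.8 N

N = m g − P sin α (the pull lifts the block).
At impending slip, P cos α = μ_s N = μ_s (m g − P sin α).
Solving: P (cos α + μ_s sin α) = μ_s m g → P = 0.17×160/(cos 11° + 0.17 sin 11°) = 27.2/1.014 = 26.8 N.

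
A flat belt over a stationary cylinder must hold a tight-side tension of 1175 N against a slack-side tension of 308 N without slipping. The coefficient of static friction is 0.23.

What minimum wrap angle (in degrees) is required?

β_min ≈ 334°

T₂/T₁ = e^{μβ} → β = ln(T₂/T₁)/μ.
β = ln(1175/308)/0.23 = 1.339/0.23 = 5.821 rad.
In degrees: β = 5.821 × 180/π = 334°.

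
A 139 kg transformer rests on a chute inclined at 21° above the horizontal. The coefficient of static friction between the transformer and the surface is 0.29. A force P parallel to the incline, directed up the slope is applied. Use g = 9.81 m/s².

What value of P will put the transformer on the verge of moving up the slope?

At impending motion up the slope, friction acts down-slope at its limit: f = μ_s N.
P is parallel to the surface, so N = m g cos θ = 1270 N.
Along the incline: P = m g sin θ + μ_s N = 489 + 0.29×1270 = 858 N.

P ≈ 858 N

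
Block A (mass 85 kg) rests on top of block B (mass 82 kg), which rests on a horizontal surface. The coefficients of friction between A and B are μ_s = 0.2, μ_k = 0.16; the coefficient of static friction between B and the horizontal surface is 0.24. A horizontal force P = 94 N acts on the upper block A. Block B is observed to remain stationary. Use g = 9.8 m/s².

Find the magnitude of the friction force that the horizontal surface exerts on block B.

f ≈ 94 N

Normal force at the A–B interface: N₁ = m_A g = 833 N.
So the A–B interface can sustain at most μ_s N₁ = 166.6 N of static friction.
Since P = 94 N ≤ 166.6 N, A does not slip on B; friction on A equals P = 94 N.
By Newton's third law B feels 94 N forward from A. With B stationary, the floor's static friction on B balances it: f₂ = 94 N (well within μ_s(m_A+m_B)g = 392.8 N).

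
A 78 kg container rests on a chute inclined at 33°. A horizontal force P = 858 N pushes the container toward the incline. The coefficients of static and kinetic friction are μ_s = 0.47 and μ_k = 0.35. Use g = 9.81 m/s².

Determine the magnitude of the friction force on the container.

f ≈ 303 N (down the incline)

Normal direction: N = m g cos θ + P sin θ = 1109 N.
Along the incline, the net driving force (taking up-slope positive) is P cos θ − m g sin θ = 719.6 − 416.7 = 302.8 N, so equilibrium requires friction f = -302.8 N (down-slope).
Maximum static friction: μ_s N = 0.47 × 1109 = 521.2 N.
|f_req| = 302.8 ≤ 521.2 N → the container is in equilibrium; friction equals the required value.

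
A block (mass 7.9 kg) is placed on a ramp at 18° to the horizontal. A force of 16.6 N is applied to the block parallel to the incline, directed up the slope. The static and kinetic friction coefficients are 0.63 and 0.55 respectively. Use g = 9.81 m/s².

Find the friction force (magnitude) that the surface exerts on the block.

Perpendicular to the surface, N = m g cos θ = 7.9·9.81·cos 18° = 73.71 N.
For equilibrium along the incline the friction force must supply f = m g sin θ − P = 23.95 − 16.6 = 7.349 N (positive meaning up-slope).
The static-friction ceiling is μ_s N = 0.63 × 73.71 = 46.43 N.
Since |7.349| ≤ 46.43 N, the block remains in static equilibrium and friction takes exactly the required value.

f ≈ 7.35 N (up the incline)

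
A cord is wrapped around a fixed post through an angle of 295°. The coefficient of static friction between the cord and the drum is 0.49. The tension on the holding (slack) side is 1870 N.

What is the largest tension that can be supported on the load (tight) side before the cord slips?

T_max ≈ 23300 N

At impending slip the capstan equation gives T₂/T₁ = e^{μβ} with β in radians.
β = 295° × π/180 = 5.149 rad.
e^{μβ} = e^{0.49×5.149} = 12.46.
T₂ = T₁ · e^{μβ} = 1870 × 12.46 = 23300 N.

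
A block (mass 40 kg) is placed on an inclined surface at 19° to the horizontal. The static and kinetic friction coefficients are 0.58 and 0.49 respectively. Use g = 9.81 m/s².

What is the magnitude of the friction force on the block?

Normal force: N = m g cos θ = 40 × 9.81 × cos 19° = 371 N.
Along the slope the weight component is m g sin θ = 127.8 N; friction must supply exactly this, acting up-slope.
Static friction can supply at most μ_s N = 215.2 N.
Since |127.8| ≤ 215.2 N, static friction is sufficient; f equals the required value, not μ_s N.

f ≈ 128 N (up the incline)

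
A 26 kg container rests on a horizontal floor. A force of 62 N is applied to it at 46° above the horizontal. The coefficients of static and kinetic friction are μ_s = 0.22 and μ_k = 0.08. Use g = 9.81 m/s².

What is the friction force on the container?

f ≈ 43.1 N

N = m g − P sin α = 255.1 − 62×sin 46° = 210.5 N.
Horizontally, friction must balance P cos α = 43.07 N.
The static-friction limit is μ_s N = 46.3 N.
43.07 ≤ 46.3 N → static; friction equals the required 43.1 N.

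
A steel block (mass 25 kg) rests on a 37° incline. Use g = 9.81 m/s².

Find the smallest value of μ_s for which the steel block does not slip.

At the slip threshold m g sin θ = μ_s m g cos θ, so μ_s,min = tan θ.
μ_s,min = tan 37° = 0.754.

μ_s,min ≈ 0.754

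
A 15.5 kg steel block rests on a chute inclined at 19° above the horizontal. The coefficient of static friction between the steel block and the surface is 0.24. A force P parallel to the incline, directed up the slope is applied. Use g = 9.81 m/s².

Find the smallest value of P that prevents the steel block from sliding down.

The steel block tends to slide down (tan θ > μ_s), so at the point of impending slip friction acts up-slope at its limit: f = μ_s N.
P is parallel to the surface, so N = m g cos θ = 144 N.
Along the incline: P + μ_s N = m g sin θ, so P = 49.5 − 0.24×144 = 15 N.

P_min ≈ 15 N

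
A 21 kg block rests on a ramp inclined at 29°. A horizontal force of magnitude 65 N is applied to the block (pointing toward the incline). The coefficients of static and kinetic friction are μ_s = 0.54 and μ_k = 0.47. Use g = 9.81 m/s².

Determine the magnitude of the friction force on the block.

f ≈ 43 N (up the incline)

Resolve perpendicular to the incline: N = m g cos θ + P sin θ = 21×9.81×cos 29° + 65×sin 29° = 211.7 N.
Parallel to the incline: P cos θ − m g sin θ = 56.85 − 99.88 = -43.03 N; the friction needed to balance this is 43.03 N acting up the slope.
Maximum static friction: μ_s N = 0.54 × 211.7 = 114.3 N.
Since 43.03 N is within the 114.3 N limit, the block stays put and friction is exactly 43 N.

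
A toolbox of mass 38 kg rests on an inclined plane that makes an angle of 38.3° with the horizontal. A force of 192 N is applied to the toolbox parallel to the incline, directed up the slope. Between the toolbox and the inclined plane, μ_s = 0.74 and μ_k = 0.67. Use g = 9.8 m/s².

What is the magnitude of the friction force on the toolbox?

f ≈ 38.8 N (up the incline)

Normal force: N = m g cos θ = 38 × 9.8 × cos 38.3° = 292.3 N.
Parallel to the incline, ΣF = 0 gives f = m g sin θ − P = 230.8 − 192 = 38.81 N (up-slope positive).
The static-friction ceiling is μ_s N = 0.74 × 292.3 = 216.3 N.
Since |38.81| ≤ 216.3 N, no slip — friction simply equals what equilibrium demands.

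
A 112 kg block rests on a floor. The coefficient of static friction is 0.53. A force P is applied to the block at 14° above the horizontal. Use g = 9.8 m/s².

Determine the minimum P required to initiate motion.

P ≈ 530 N

N = m g − P sin α (the pull lifts the block).
At impending slip, P cos α = μ_s N = μ_s (m g − P sin α).
Solving: P (cos α + μ_s sin α) = μ_s m g → P = 0.53×1100/(cos 14° + 0.53 sin 14°) = 582/1.099 = 530 N.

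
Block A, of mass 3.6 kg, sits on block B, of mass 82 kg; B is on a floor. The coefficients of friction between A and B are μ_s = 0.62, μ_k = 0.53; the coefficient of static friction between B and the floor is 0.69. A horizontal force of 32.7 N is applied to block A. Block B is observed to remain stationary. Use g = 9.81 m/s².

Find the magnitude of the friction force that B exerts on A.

f ≈ 18.7 N

The normal force B exerts on A is simply A's weight, N₁ = 35.32 N.
Maximum static friction on A from B: μ_s N₁ = 0.62×35.32 = 21.9 N.
Since P = 32.7 N > 21.9 N, A slides on B; the A–B friction is kinetic: f₁ = μ_k N₁ = 0.53×35.32 = 18.7 N.
By Newton's third law B feels 18.7 N forward from A. With B stationary, the floor's static friction on B balances it: f₂ = 18.7 N (well within μ_s(m_A+m_B)g = 579.4 N).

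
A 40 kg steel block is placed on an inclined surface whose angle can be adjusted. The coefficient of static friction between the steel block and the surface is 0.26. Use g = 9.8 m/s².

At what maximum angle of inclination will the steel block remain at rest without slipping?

θ_max ≈ 14.6°

At the slip threshold, m g sin θ = μ_s · m g cos θ, so tan θ = μ_s.
θ_max = arctan(0.26) = 14.6°.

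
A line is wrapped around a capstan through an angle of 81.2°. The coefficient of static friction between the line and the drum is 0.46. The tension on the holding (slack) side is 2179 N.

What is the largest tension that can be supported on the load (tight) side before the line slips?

At impending slip the capstan equation gives T₂/T₁ = e^{μβ} with β in radians.
β = 81.2° × π/180 = 1.417 rad.
e^{μβ} = e^{0.46×1.417} = 1.919.
T₂ = T₁ · e^{μβ} = 2179 × 1.919 = 4180 N.

T_max ≈ 4180 N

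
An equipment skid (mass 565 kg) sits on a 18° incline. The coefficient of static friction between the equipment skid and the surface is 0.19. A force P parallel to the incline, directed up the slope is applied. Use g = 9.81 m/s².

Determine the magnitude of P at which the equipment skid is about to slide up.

P ≈ 2710 N

At impending motion up the slope, friction acts down-slope at its limit: f = μ_s N.
P is parallel to the surface, so N = m g cos θ = 5270 N.
Along the incline: P = m g sin θ + μ_s N = 1710 + 0.19×5270 = 2710 N.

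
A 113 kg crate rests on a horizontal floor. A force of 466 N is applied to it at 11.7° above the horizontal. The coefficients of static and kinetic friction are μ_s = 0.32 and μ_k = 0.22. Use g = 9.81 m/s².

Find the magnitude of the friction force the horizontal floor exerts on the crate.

f ≈ 223 N

N = m g − P sin α = 1109 − 466×sin 11.7° = 1014 N.
Horizontally, friction must balance P cos α = 456.3 N.
μ_s N = 0.32 × 1014 = 324.5 N.
The required friction exceeds μ_s N, so the crate moves and f = μ_k N = 223 N.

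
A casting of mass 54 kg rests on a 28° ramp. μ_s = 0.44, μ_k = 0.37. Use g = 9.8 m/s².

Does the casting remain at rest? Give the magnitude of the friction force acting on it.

f ≈ 173 N

N = m g cos θ = 467 N.
Down-slope weight component: m g sin θ = 248 N.
μ_s N = 206 N.
248 > 206 N, so it slides; kinetic friction f = μ_k N = 0.37×467 = 173 N.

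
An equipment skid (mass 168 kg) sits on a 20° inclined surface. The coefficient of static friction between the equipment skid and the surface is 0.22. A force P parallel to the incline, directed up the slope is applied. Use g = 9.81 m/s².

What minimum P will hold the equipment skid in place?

P_min ≈ 223 N

The equipment skid tends to slide down (tan θ > μ_s), so at the point of impending slip friction acts up-slope at its limit: f = μ_s N.
P is parallel to the surface, so N = m g cos θ = 1550 N.
Along the incline: P + μ_s N = m g sin θ, so P = 564 − 0.22×1550 = 223 N.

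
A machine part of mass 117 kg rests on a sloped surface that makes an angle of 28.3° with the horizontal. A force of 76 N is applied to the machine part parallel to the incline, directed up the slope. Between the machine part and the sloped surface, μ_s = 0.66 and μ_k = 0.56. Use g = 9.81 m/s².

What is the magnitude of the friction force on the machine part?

Perpendicular to the surface, N = m g cos θ = 117·9.81·cos 28.3° = 1011 N.
The friction needed for equilibrium is m g sin θ − P = 544.1 − 76 = 468.1 N, measured positive up-slope.
The static-friction ceiling is μ_s N = 0.66 × 1011 = 667 N.
Since |468.1| ≤ 667 N, the machine part remains in static equilibrium and friction takes exactly the required value.

f ≈ 468 N (up the incline)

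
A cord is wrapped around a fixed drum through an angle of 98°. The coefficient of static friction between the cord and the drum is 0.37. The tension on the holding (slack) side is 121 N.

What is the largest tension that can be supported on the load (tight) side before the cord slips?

T_max ≈ 228 N

At impending slip the capstan equation gives T₂/T₁ = e^{μβ} with β in radians.
β = 98° × π/180 = 1.71 rad.
e^{μβ} = e^{0.37×1.71} = 1.883.
T₂ = T₁ · e^{μβ} = 121 × 1.883 = 228 N.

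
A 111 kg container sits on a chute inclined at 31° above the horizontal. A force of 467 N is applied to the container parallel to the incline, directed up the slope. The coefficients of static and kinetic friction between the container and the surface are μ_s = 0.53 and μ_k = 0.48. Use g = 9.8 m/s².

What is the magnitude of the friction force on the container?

Normal force: N = m g cos θ = 111 × 9.8 × cos 31° = 932.4 N.
For equilibrium along the incline the friction force must supply f = m g sin θ − P = 560.3 − 467 = 93.26 N (positive meaning up-slope).
Maximum static friction available: μ_s N = 0.53 × 932.4 = 494.2 N.
Since |93.26| ≤ 494.2 N, static friction is sufficient; f equals the required value, not μ_s N.

f ≈ 93.3 N (up the incline)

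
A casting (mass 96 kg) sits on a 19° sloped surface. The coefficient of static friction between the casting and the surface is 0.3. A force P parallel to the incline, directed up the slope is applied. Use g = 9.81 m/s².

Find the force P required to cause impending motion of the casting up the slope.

At impending motion up the slope, friction acts down-slope at its limit: f = μ_s N.
P is parallel to the surface, so N = m g cos θ = 890 N.
Along the incline: P = m g sin θ + μ_s N = 307 + 0.3×890 = 574 N.

P ≈ 574 N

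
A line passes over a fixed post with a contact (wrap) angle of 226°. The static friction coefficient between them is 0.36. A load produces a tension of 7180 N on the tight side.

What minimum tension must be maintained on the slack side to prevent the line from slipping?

Capstan equation at impending slip: T_tight/T_slack = e^{μβ}.
β = 226° = 3.944 rad; e^{μβ} = e^{0.36×3.944} = 4.137.
T_slack = T_tight / e^{μβ} = 7180 / 4.137 = 1740 N.

T_min ≈ 1740 N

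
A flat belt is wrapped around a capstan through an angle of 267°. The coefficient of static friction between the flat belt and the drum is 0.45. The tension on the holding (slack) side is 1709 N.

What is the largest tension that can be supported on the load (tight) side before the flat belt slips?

T_max ≈ 13900 N

At impending slip the capstan equation gives T₂/T₁ = e^{μβ} with β in radians.
β = 267° × π/180 = 4.66 rad.
e^{μβ} = e^{0.45×4.66} = 8.142.
T₂ = T₁ · e^{μβ} = 1709 × 8.142 = 13900 N.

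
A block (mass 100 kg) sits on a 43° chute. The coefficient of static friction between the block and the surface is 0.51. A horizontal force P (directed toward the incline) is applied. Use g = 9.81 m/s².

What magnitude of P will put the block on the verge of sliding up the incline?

At impending motion up the slope, friction acts down-slope at its limit: f = μ_s N.
Perpendicular to the incline: N = m g cos θ + P sin θ.
Along the incline: P cos θ = m g sin θ + μ_s N = m g sin θ + μ_s (m g cos θ + P sin θ).
Solving, P (cos θ − μ_s sin θ) = m g (sin θ + μ_s cos θ), so P = 100×9.81×(sin 43° + 0.51 cos 43°)/(cos 43° − 0.51 sin 43°) = 981×1.055/0.3835 = 2700 N.

P ≈ 2700 N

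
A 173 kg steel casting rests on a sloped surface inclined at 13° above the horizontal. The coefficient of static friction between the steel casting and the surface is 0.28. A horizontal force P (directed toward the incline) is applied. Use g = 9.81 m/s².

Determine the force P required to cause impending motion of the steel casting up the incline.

At impending motion up the slope, friction acts down-slope at its limit: f = μ_s N.
Perpendicular to the incline: N = m g cos θ + P sin θ.
Along the incline: P cos θ = m g sin θ + μ_s N = m g sin θ + μ_s (m g cos θ + P sin θ).
Solving, P (cos θ − μ_s sin θ) = m g (sin θ + μ_s cos θ), so P = 173×9.81×(sin 13° + 0.28 cos 13°)/(cos 13° − 0.28 sin 13°) = 1700×0.4978/0.9114 = 927 N.

P ≈ 927 N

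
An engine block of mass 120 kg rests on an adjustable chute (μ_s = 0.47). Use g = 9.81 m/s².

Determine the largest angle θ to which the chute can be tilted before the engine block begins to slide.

θ_max ≈ 25.2°

At the slip threshold, m g sin θ = μ_s · m g cos θ, so tan θ = μ_s.
θ_max = arctan(0.47) = 25.2°.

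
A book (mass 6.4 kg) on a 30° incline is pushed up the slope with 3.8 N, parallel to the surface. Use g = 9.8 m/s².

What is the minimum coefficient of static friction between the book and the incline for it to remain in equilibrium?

N = m g cos θ = 54.32 N.
Friction must make up the shortfall along the incline: f = m g sin θ − P = 31.36 − 3.8 = 27.56 N.
At the threshold f = μ_s N, so μ_s,min = 27.56/54.32 = 0.507.

μ_s,min ≈ 0.507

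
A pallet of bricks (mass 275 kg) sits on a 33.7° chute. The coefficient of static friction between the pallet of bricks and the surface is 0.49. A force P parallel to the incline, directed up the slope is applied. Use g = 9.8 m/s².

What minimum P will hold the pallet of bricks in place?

P_min ≈ 397 N

The pallet of bricks tends to slide down (tan θ > μ_s), so at the point of impending slip friction acts up-slope at its limit: f = μ_s N.
P is parallel to the surface, so N = m g cos θ = 2240 N.
Along the incline: P + μ_s N = m g sin θ, so P = 1500 − 0.49×2240 = 397 N.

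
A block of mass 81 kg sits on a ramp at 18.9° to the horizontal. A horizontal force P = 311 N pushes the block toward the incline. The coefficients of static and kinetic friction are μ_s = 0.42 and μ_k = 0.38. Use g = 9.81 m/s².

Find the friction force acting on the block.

Normal direction: N = m g cos θ + P sin θ = 852.5 N.
Parallel to the incline: P cos θ − m g sin θ = 294.2 − 257.4 = 36.84 N; the friction needed to balance this is 36.84 N acting down the slope.
Maximum static friction: μ_s N = 0.42 × 852.5 = 358.1 N.
Since 36.84 N is within the 358.1 N limit, the block stays put and friction is exactly 36.8 N.

f ≈ 36.8 N (down the incline)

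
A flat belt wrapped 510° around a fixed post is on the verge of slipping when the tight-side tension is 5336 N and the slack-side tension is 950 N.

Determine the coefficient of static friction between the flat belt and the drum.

T₂/T₁ = e^{μβ} → μ = ln(T₂/T₁)/β.
β = 510° = 8.901 rad.
μ = ln(5336/950)/8.901 = ln(5.617)/8.901 = 0.194.

μ ≈ 0.194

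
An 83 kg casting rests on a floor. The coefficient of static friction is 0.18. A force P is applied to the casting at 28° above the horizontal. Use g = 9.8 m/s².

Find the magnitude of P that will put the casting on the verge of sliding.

P ≈ 151 N

N = m g − P sin α (the pull lifts the casting).
At impending slip, P cos α = μ_s N = μ_s (m g − P sin α).
Solving: P (cos α + μ_s sin α) = μ_s m g → P = 0.18×813/(cos 28° + 0.18 sin 28°) = 146/0.9675 = 151 N.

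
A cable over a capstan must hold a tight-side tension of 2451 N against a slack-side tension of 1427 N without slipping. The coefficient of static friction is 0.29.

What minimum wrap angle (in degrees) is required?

T₂/T₁ = e^{μβ} → β = ln(T₂/T₁)/μ.
β = ln(2451/1427)/0.29 = 0.5409/0.29 = 1.865 rad.
In degrees: β = 1.865 × 180/π = 107°.

β_min ≈ 107°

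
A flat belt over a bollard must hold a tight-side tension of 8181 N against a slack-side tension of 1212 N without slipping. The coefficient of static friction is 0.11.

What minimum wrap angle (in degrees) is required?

β_min ≈ 995°

T₂/T₁ = e^{μβ} → β = ln(T₂/T₁)/μ.
β = ln(8181/1212)/0.11 = 1.91/0.11 = 17.36 rad.
In degrees: β = 17.36 × 180/π = 995°.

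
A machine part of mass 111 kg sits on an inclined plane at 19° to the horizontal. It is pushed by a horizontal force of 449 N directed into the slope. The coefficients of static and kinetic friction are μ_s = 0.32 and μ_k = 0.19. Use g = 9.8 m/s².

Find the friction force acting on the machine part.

The horizontal push has a component P sin θ into the surface, so N = m g cos θ + P sin θ = 1029 + 146.2 = 1175 N.
Along the incline, the net driving force (taking up-slope positive) is P cos θ − m g sin θ = 424.5 − 354.2 = 70.38 N, so equilibrium requires friction f = -70.38 N (down-slope).
The limit of static friction is μ_s N = 375.9 N.
|f_req| = 70.38 ≤ 375.9 N → the machine part is in equilibrium; friction equals the required value.

f ≈ 70.4 N (down the incline)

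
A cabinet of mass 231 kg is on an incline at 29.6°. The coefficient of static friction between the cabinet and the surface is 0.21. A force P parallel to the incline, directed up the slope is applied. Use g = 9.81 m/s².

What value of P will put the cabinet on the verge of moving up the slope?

P ≈ 1530 N

At impending motion up the slope, friction acts down-slope at its limit: f = μ_s N.
P is parallel to the surface, so N = m g cos θ = 1970 N.
Along the incline: P = m g sin θ + μ_s N = 1120 + 0.21×1970 = 1530 N.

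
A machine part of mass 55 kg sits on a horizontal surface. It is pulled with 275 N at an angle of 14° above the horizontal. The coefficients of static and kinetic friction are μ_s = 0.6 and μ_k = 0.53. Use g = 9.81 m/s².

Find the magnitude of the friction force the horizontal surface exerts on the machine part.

f ≈ 267 N

Vertical equilibrium gives N = m g − P sin α = 473 N.
The horizontal driving force is P cos α = 266.8 N, so equilibrium needs friction f = 266.8 N.
The static-friction limit is μ_s N = 283.8 N.
266.8 ≤ 283.8 N → static; friction equals the required 267 N.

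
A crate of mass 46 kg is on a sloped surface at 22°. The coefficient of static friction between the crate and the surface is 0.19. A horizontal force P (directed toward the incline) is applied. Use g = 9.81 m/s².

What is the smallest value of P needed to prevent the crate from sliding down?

The crate tends to slide down (tan θ > μ_s), so at the point of impending slip friction acts up-slope at its limit: f = μ_s N.
Perpendicular to the incline: N = m g cos θ + P sin θ.
Along the incline: P cos θ + μ_s N = m g sin θ, i.e. P cos θ + μ_s (m g cos θ + P sin θ) = m g sin θ.
Solving, P (cos θ + μ_s sin θ) = m g (sin θ − μ_s cos θ), so P = 451×0.1984/0.9984 = 89.7 N.

P_min ≈ 89.7 N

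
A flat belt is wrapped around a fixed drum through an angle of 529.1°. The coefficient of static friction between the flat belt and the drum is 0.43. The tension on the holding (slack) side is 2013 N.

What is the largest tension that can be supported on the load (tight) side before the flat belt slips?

T_max ≈ 107000 N

At impending slip the capstan equation gives T₂/T₁ = e^{μβ} with β in radians.
β = 529.1° × π/180 = 9.235 rad.
e^{μβ} = e^{0.43×9.235} = 53.03.
T₂ = T₁ · e^{μβ} = 2013 × 53.03 = 107000 N.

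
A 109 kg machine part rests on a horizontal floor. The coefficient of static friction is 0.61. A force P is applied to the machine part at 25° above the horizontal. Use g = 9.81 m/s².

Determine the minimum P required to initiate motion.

P ≈ 560 N

N = m g − P sin α (the pull lifts the machine part).
At impending slip, P cos α = μ_s N = μ_s (m g − P sin α).
Solving: P (cos α + μ_s sin α) = μ_s m g → P = 0.61×1070/(cos 25° + 0.61 sin 25°) = 652/1.164 = 560 N.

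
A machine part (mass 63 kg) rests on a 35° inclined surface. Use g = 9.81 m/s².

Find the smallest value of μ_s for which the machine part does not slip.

μ_s,min ≈ 0.7

At the slip threshold m g sin θ = μ_s m g cos θ, so μ_s,min = tan θ.
μ_s,min = tan 35° = 0.7.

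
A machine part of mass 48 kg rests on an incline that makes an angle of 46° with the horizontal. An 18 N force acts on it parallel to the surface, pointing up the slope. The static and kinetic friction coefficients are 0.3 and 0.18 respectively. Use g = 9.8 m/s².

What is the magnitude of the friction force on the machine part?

Perpendicular to the surface, N = m g cos θ = 48·9.8·cos 46° = 326.8 N.
Parallel to the incline, ΣF = 0 gives f = m g sin θ − P = 338.4 − 18 = 320.4 N (up-slope positive).
The static-friction ceiling is μ_s N = 0.3 × 326.8 = 98.03 N.
Since |320.4| > 98.03 N, static friction cannot hold it; the machine part slides down the incline and kinetic friction applies: f = μ_k N = 0.18 × 326.8 = 58.8 N.

f ≈ 58.8 N (up the incline)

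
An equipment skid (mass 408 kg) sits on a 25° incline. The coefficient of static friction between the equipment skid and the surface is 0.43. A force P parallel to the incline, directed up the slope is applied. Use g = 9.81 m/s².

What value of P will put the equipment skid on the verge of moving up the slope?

At impending motion up the slope, friction acts down-slope at its limit: f = μ_s N.
P is parallel to the surface, so N = m g cos θ = 3630 N.
Along the incline: P = m g sin θ + μ_s N = 1690 + 0.43×3630 = 3250 N.

P ≈ 3250 N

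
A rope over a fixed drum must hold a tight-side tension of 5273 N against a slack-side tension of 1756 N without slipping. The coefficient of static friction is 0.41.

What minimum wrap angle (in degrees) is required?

β_min ≈ 154°

T₂/T₁ = e^{μβ} → β = ln(T₂/T₁)/μ.
β = ln(5273/1756)/0.41 = 1.1/0.41 = 2.682 rad.
In degrees: β = 2.682 × 180/π = 154°.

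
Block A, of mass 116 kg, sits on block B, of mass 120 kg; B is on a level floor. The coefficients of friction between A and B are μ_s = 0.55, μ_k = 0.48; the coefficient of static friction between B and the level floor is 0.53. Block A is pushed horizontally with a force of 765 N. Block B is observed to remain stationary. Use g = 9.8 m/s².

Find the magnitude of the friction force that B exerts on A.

f ≈ 546 N

The normal force B exerts on A is simply A's weight, N₁ = 1137 N.
So the A–B interface can sustain at most μ_s N₁ = 625.2 N of static friction.
P = 765 N exceeds that limit, so A slips over B and the interface friction becomes kinetic: f₁ = μ_k N₁ = 0.48×1137 = 546 N.
B experiences an equal 546 N forward from A (third law). B is in equilibrium, so the floor supplies f₂ = 546 N of static friction (limit μ_s(m_A+m_B)g = 1226 N, not exceeded).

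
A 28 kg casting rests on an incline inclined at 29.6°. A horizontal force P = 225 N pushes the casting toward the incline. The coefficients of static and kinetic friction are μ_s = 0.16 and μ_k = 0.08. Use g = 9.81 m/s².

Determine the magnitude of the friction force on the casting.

f ≈ 28 N (down the incline)

Resolve perpendicular to the incline: N = m g cos θ + P sin θ = 28×9.81×cos 29.6° + 225×sin 29.6° = 350 N.
Parallel to the incline: P cos θ − m g sin θ = 195.6 − 135.7 = 59.96 N; the friction needed to balance this is 59.96 N acting down the slope.
The limit of static friction is μ_s N = 56 N.
The required 59.96 N exceeds the static limit, so the casting slides up-slope and f = μ_k N = 0.08×350 = 28 N.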